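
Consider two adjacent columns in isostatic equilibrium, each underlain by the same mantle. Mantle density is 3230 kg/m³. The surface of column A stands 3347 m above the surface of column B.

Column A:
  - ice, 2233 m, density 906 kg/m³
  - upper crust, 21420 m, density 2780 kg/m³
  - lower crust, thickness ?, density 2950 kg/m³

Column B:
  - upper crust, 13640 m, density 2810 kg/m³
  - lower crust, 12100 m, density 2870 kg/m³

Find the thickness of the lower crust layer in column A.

21700 m

Take the compensation level at the base of the deeper column (depth z_c below the surface of column A) and equate Σ ρ_i t_i down to z_c; mantle fills any gap and the z_c terms cancel.
Column A: 2233×906 + 21420×2780 + x×2950 + (z_c − 23653 − x)×3230
Column B: 3347×0 + 13640×2810 + 12100×2870 + (z_c − 3347 − 25740)×3230
The z_c×3230 term appears on both sides and cancels. Collect the known terms of each column as K = Σ(ρt)_known − 3230 × (depth of known layers): K_A = 61570698 − 3230×23653 = −14828492; K_B = 73055400 − 3230×(3347 + 25740) = −20895610.
Balance: K_A − x×(3230 − 2950) = K_B, so x = (K_A − K_B)/(3230 − 2950) = 6067120/280 = 21700 m.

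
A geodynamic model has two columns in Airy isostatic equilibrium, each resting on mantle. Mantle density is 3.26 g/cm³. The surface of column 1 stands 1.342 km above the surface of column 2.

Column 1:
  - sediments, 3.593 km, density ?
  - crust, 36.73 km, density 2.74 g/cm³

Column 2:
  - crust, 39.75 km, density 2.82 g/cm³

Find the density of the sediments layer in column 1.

Take the compensation level at the base of the deeper column (depth z_c below the surface of column 1) and equate Σ ρ_i t_i down to z_c; mantle fills any gap and the z_c terms cancel.
Column 1: 3.593×ρ + 36.73×2.74 + (z_c − 40.323)×3.26
Column 2: 1.342×0 + 39.75×2.82 + (z_c − 1.342 − 39.75)×3.26
The z_c×3.26 term appears on both sides and cancels. Collect the known terms of each column as K = Σ(ρt)_known − 3.26 × (depth of known layers): K_1 = 100.6402 − 3.26×40.323 = −30.81278; K_2 = 112.095 − 3.26×(1.342 + 39.75) = −21.86492.
Balance: K_1 + 3.593×ρ = K_2, so ρ = (K_2 − K_1)/3.593 = 8.94786/3.593 = 2.49 g/cm³.

2.49 g/cm³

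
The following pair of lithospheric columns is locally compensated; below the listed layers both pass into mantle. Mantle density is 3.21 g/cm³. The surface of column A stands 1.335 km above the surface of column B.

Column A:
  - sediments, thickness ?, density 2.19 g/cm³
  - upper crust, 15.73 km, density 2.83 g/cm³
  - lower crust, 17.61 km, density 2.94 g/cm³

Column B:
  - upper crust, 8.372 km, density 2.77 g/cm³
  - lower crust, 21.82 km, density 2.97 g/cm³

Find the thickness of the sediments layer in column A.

2.43 km

Take the compensation level at the base of the deeper column (depth z_c below the surface of column A) and equate Σ ρ_i t_i down to z_c; mantle fills any gap and the z_c terms cancel.
Column A: x×2.19 + 15.73×2.83 + 17.61×2.94 + (z_c − 33.34 − x)×3.21
Column B: 1.335×0 + 8.372×2.77 + 21.82×2.97 + (z_c − 1.335 − 30.192)×3.21
The z_c×3.21 term appears on both sides and cancels. Collect the known terms of each column as K = Σ(ρt)_known − 3.21 × (depth of known layers): K_A = 96.2893 − 3.21×33.34 = −10.7321; K_B = 87.99584 − 3.21×(1.335 + 30.192) = −13.20583.
Balance: K_A − x×(3.21 − 2.19) = K_B, so x = (K_A − K_B)/(3.21 − 2.19) = 2.47373/1.02 = 2.43 km.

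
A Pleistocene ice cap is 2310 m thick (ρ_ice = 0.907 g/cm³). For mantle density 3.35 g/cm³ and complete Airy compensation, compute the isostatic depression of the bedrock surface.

In Airy isostatic equilibrium: the ice load ρ_ice t is balanced by mantle displaced below, ρ_m s.
s = t ρ_ice / ρ_m = 2310 m × 0.907/3.35 = 625 m.

625 m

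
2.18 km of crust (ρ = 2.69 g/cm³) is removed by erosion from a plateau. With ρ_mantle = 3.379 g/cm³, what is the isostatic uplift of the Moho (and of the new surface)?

Unloading: uplift u = e ρ_c/ρ_m = 2.18 km × 2.69/3.379 = 1.74 km.

1.74 km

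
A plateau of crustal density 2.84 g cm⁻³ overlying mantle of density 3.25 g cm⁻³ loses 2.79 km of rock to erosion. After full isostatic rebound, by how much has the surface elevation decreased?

0.352 km

Rebound u = e ρ_c/ρ_m = 2.79 km × 2.84/3.25 = 2.438 km.
Net surface drop = e − u = 2.79 km − 2.438 km = e (ρ_m − ρ_c)/ρ_m = 0.352 km.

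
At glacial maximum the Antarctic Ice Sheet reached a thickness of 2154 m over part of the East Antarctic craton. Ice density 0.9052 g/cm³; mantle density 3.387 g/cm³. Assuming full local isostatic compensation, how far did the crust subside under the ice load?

576 m

In Airy isostatic equilibrium: the ice load ρ_ice t is balanced by mantle displaced below, ρ_m s.
s = t ρ_ice / ρ_m = 2154 m × 0.9052/3.387 = 576 m.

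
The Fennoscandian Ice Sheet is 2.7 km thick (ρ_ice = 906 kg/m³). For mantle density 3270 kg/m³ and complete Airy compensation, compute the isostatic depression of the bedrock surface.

0.748 km

Equating mass per unit area of the two columns: the ice load ρ_ice t is balanced by mantle displaced below, ρ_m s.
s = t ρ_ice / ρ_m = 2.7 km × 906/3270 = 0.748 km.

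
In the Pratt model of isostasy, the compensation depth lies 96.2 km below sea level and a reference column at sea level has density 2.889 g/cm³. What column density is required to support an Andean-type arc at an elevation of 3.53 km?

Pratt balance: ρ_ref D = ρ (D + h).
ρ = ρ_ref D/(D + h) = 2.889 × 96.2 km/(96.2 km + 3.53 km) = 2.79 g/cm³.

2.79 g/cm³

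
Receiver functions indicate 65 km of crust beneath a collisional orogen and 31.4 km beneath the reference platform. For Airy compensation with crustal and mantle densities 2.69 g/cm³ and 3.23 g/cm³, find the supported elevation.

5.62 km

Excess crust Δ = 65 km − 31.4 km = 33.6 km, split between elevation h and root r with h + r = Δ.
Airy balance ρ_c h = (ρ_m − ρ_c) r gives r = h ρ_c/(ρ_m − ρ_c), so h (1 + ρ_c/(ρ_m − ρ_c)) = Δ, i.e. h = Δ (ρ_m − ρ_c)/ρ_m.
h = 33.6 km × 0.54/3.23 = 5.62 km.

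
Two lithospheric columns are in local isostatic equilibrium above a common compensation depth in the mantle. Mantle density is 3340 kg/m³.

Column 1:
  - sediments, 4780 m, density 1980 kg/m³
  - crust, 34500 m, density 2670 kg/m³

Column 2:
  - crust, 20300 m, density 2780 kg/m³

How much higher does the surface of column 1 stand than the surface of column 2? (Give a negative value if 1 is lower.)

5460 m

For any compensation level in the mantle, the mantle terms cancel and isostasy reduces to e = (Σt_1 − Σt_2) − (Σ(ρt)_1 − Σ(ρt)_2) / ρ_m.
Σt_1 = 39280 m; Σt_2 = 20300 m; Σ(ρt)_1 = 101579400; Σ(ρt)_2 = 56434000 (in m·kg/m³).
e = (39280 − 20300) − (101579400 − 56434000) / 3340 = 5460 m.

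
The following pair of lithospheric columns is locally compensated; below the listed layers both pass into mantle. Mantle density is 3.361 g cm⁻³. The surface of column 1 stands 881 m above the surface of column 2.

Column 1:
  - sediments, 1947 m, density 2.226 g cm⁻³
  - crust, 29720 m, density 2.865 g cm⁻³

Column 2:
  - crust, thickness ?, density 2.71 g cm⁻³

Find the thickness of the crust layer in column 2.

21500 m

Take the compensation level at the base of the deeper column (depth z_c below the surface of column 1) and equate Σ ρ_i t_i down to z_c; mantle fills any gap and the z_c terms cancel.
Column 1: 1947×2.226 + 29720×2.865 + (z_c − 31667)×3.361
Column 2: 881×0 + x×2.71 + (z_c − 881 − 0 − x)×3.361
The z_c×3.361 term appears on both sides and cancels. Collect the known terms of each column as K = Σ(ρt)_known − 3.361 × (depth of known layers): K_1 = 89481.822 − 3.361×31667 = −16950.965; K_2 = 0 − 3.361×(881 + 0) = −2961.041.
Balance: K_1 = K_2 − x×(3.361 − 2.71), so x = (K_2 − K_1)/(3.361 − 2.71) = 13989.9/0.651 = 21500 m.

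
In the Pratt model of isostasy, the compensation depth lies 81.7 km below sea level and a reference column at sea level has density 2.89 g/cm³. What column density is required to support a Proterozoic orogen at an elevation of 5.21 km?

Pratt balance: ρ_ref D = ρ (D + h).
ρ = ρ_ref D/(D + h) = 2.89 × 81.7 km/(81.7 km + 5.21 km) = 2.72 g/cm³.

2.72 g/cm³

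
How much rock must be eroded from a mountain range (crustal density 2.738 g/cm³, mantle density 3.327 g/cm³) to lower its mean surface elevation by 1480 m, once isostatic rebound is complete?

8360 m

Net drop Δ = e − u = e − e ρ_c/ρ_m = e (ρ_m − ρ_c)/ρ_m.
e = Δ ρ_m/(ρ_m − ρ_c) = 1480 m × 3.327/0.589 = 8360 m.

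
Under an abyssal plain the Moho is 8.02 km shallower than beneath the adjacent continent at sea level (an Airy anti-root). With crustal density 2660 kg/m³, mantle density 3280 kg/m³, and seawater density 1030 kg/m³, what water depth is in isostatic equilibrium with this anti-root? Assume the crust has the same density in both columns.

Replacing a thickness d of crust by seawater at the top must be balanced by replacing crust with mantle at the base: d (ρ_c − ρ_w) = a (ρ_m − ρ_c).
d = a (ρ_m − ρ_c)/(ρ_c − ρ_w) = 8.02 km × 620/1630 = 3.05 km.

3.05 km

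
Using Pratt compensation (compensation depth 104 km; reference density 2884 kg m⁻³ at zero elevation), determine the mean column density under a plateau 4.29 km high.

Pratt balance: ρ_ref D = ρ (D + h).
ρ = ρ_ref D/(D + h) = 2884 × 104 km/(104 km + 4.29 km) = 2770 kg m⁻³.

2770 kg m⁻³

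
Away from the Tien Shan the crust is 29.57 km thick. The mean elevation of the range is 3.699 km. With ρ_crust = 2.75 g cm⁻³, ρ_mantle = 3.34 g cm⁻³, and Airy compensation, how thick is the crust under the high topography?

Root depth r = h ρ_c / (ρ_m − ρ_c) = 3.699 km × 2.75 / 0.59 = 17.24 km.
Total thickness = T + h + r = 29.57 km + 3.699 km + 17.24 km = 50.5 km.

50.5 km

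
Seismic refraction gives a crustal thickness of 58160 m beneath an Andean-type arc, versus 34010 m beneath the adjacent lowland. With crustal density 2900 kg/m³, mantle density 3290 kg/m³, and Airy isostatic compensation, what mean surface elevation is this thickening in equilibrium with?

Excess crust Δ = 58160 m − 34010 m = 24150 m, split between elevation h and root r with h + r = Δ.
Airy balance ρ_c h = (ρ_m − ρ_c) r gives r = h ρ_c/(ρ_m − ρ_c), so h (1 + ρ_c/(ρ_m − ρ_c)) = Δ, i.e. h = Δ (ρ_m − ρ_c)/ρ_m.
h = 24150 m × 390/3290 = 2860 m.

2860 m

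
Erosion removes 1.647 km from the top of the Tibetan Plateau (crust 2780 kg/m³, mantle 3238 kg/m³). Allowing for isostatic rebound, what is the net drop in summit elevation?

0.233 km

Rebound u = e ρ_c/ρ_m = 1.647 km × 2780/3238 = 1.414 km.
Net surface drop = e − u = 1.647 km − 1.414 km = e (ρ_m − ρ_c)/ρ_m = 0.233 km.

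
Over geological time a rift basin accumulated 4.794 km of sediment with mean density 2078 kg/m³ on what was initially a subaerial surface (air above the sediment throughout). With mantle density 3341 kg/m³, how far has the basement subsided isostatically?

Subaerial load: s = t ρ_sed / ρ_m = 4.794 km × 2078/3341 = 2.98 km.

2.98 km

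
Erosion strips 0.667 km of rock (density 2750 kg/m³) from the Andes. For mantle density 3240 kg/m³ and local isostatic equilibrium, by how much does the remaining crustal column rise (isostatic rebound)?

0.566 km

Unloading: uplift u = e ρ_c/ρ_m = 0.667 km × 2750/3240 = 0.566 km.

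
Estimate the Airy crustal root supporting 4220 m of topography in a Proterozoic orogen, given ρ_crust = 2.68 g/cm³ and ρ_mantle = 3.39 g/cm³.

Isostatic balance requires: the weight of the topography is balanced by the buoyancy of the root, ρ_c h = (ρ_m − ρ_c) r.
r = h · ρ_c / (ρ_m − ρ_c) = 4220 m × 2.68 / (3.39 − 2.68) = 15900 m.

15900 m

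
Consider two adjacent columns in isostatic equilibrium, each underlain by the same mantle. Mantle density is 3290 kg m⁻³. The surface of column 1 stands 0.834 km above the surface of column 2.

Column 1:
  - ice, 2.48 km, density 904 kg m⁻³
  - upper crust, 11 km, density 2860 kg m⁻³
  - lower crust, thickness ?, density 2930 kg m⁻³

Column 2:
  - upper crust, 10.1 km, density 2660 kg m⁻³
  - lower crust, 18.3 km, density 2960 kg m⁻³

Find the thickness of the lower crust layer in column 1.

Take the compensation level at the base of the deeper column (depth z_c below the surface of column 1) and equate Σ ρ_i t_i down to z_c; mantle fills any gap and the z_c terms cancel.
Column 1: 2.48×904 + 11×2860 + x×2930 + (z_c − 13.48 − x)×3290
Column 2: 0.834×0 + 10.1×2660 + 18.3×2960 + (z_c − 0.834 − 28.4)×3290
The z_c×3290 term appears on both sides and cancels. Collect the known terms of each column as K = Σ(ρt)_known − 3290 × (depth of known layers): K_1 = 33701.92 − 3290×13.48 = −10647.28; K_2 = 81034 − 3290×(0.834 + 28.4) = −15145.86.
Balance: K_1 − x×(3290 − 2930) = K_2, so x = (K_1 − K_2)/(3290 − 2930) = 4498.58/360 = 12.5 km.

12.5 km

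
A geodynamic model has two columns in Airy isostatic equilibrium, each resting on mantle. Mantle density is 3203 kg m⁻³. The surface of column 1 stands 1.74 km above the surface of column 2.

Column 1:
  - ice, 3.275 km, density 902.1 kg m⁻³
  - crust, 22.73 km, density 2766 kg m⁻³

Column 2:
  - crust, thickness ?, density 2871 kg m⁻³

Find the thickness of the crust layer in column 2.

Take the compensation level at the base of the deeper column (depth z_c below the surface of column 1) and equate Σ ρ_i t_i down to z_c; mantle fills any gap and the z_c terms cancel.
Column 1: 3.275×902.1 + 22.73×2766 + (z_c − 26.005)×3203
Column 2: 1.74×0 + x×2871 + (z_c − 1.74 − 0 − x)×3203
The z_c×3203 term appears on both sides and cancels. Collect the known terms of each column as K = Σ(ρt)_known − 3203 × (depth of known layers): K_1 = 65825.5575 − 3203×26.005 = −17468.4575; K_2 = 0 − 3203×(1.74 + 0) = −5573.22.
Balance: K_1 = K_2 − x×(3203 − 2871), so x = (K_2 − K_1)/(3203 − 2871) = 11895.2/332 = 35.8 km.

35.8 km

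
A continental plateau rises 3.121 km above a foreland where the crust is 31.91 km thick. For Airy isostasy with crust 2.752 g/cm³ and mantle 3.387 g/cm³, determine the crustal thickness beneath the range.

Root depth r = h ρ_c / (ρ_m − ρ_c) = 3.121 km × 2.752 / 0.635 = 13.53 km.
Total thickness = T + h + r = 31.91 km + 3.121 km + 13.53 km = 48.6 km.

48.6 km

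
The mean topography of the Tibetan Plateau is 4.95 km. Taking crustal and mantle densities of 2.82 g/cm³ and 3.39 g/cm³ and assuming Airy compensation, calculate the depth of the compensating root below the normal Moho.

24.5 km

Balancing pressure at the compensation depth: the weight of the topography is balanced by the buoyancy of the root, ρ_c h = (ρ_m − ρ_c) r.
r = h · ρ_c / (ρ_m − ρ_c) = 4.95 km × 2.82 / (3.39 − 2.82) = 24.5 km.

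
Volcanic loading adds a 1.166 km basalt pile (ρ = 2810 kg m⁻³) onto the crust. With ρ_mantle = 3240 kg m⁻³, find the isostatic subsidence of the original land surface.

1.01 km

Subaerial loading: s = t ρ_load / ρ_m.
s = 1.166 km × 2810/3240 = 1.01 km.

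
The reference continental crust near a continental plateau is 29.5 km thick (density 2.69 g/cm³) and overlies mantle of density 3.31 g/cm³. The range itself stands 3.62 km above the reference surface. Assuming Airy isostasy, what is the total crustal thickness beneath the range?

48.8 km

Root depth r = h ρ_c / (ρ_m − ρ_c) = 3.62 km × 2.69 / 0.62 = 15.71 km.
Total thickness = T + h + r = 29.5 km + 3.62 km + 15.71 km = 48.8 km.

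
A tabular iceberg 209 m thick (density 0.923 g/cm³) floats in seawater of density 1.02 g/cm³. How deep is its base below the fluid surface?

Draft d = t ρ_obj/ρ_fluid = 209 m × 0.923/1.02 = 189 m.

189 m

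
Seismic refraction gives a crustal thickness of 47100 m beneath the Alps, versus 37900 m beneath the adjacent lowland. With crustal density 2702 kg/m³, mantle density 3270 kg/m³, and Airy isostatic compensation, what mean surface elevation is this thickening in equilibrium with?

1600 m

Excess crust Δ = 47100 m − 37900 m = 9200 m, split between elevation h and root r with h + r = Δ.
Airy balance ρ_c h = (ρ_m − ρ_c) r gives r = h ρ_c/(ρ_m − ρ_c), so h (1 + ρ_c/(ρ_m − ρ_c)) = Δ, i.e. h = Δ (ρ_m − ρ_c)/ρ_m.
h = 9200 m × 568/3270 = 1600 m.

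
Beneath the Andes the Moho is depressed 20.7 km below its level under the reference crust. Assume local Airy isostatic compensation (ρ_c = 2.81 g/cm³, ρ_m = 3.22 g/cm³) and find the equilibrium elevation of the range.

Isostatic balance requires: ρ_c h = (ρ_m − ρ_c) r.
h = r (ρ_m − ρ_c) / ρ_c = 20.7 km × (3.22 − 2.81) / 2.81 = 3.02 km.

3.02 km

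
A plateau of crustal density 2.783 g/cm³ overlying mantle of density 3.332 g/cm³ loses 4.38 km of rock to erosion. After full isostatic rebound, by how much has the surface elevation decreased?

Rebound u = e ρ_c/ρ_m = 4.38 km × 2.783/3.332 = 3.658 km.
Net surface drop = e − u = 4.38 km − 3.658 km = e (ρ_m − ρ_c)/ρ_m = 0.722 km.

0.722 km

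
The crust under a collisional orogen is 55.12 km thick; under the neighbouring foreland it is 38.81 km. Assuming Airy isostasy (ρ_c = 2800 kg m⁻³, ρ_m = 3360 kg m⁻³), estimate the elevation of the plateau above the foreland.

2.72 km

Excess crust Δ = 55.12 km − 38.81 km = 16.31 km, split between elevation h and root r with h + r = Δ.
Airy balance ρ_c h = (ρ_m − ρ_c) r gives r = h ρ_c/(ρ_m − ρ_c), so h (1 + ρ_c/(ρ_m − ρ_c)) = Δ, i.e. h = Δ (ρ_m − ρ_c)/ρ_m.
h = 16.31 km × 560/3360 = 2.72 km.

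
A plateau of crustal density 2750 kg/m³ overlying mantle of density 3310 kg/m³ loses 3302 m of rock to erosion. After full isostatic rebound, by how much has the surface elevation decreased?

Rebound u = e ρ_c/ρ_m = 3302 m × 2750/3310 = 2743 m.
Net surface drop = e − u = 3302 m − 2743 m = e (ρ_m − ρ_c)/ρ_m = 559 m.

559 m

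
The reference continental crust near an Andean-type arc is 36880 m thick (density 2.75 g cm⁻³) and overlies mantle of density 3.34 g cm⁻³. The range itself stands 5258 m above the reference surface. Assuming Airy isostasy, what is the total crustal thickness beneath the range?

Root depth r = h ρ_c / (ρ_m − ρ_c) = 5258 m × 2.75 / 0.59 = 24510 m.
Total thickness = T + h + r = 36880 m + 5258 m + 24510 m = 66600 m.

66600 m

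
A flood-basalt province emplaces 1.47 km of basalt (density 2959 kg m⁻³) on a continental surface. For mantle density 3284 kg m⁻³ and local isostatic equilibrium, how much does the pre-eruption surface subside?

Subaerial loading: s = t ρ_load / ρ_m.
s = 1.47 km × 2959/3284 = 1.32 km.

1.32 km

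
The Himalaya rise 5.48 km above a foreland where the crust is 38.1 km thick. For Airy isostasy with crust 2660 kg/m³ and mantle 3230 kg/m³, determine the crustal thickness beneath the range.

69.2 km

Root depth r = h ρ_c / (ρ_m − ρ_c) = 5.48 km × 2660 / 570 = 25.57 km.
Total thickness = T + h + r = 38.1 km + 5.48 km + 25.57 km = 69.2 km.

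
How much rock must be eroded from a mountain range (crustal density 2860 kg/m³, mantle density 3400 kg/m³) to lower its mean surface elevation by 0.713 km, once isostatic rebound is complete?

Net drop Δ = e − u = e − e ρ_c/ρ_m = e (ρ_m − ρ_c)/ρ_m.
e = Δ ρ_m/(ρ_m − ρ_c) = 0.713 km × 3400/540 = 4.49 km.

4.49 km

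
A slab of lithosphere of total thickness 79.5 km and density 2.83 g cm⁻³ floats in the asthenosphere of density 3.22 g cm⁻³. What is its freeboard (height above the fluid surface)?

Floating equilibrium: submerged depth d = t ρ_obj/ρ_fluid = 79.5 km × 2.83/3.22 = 69.87 km.
Freeboard = t − d = 79.5 km − 69.87 km = 9.63 km.

9.63 km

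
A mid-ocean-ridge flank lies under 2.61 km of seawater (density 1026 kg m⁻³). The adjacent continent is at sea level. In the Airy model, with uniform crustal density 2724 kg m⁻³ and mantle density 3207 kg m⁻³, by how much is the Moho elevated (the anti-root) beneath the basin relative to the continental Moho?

9.18 km

By Archimedes' principle applied to the lithosphere: replacing crust with seawater at the top is compensated by replacing crust with mantle at the base: d (ρ_c − ρ_w) = a (ρ_m − ρ_c).
a = d (ρ_c − ρ_w)/(ρ_m − ρ_c) = 2.61 km × 1698/483 = 9.18 km.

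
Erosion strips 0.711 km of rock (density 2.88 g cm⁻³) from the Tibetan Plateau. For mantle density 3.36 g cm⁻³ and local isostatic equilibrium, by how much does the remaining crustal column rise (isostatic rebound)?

Unloading: uplift u = e ρ_c/ρ_m = 0.711 km × 2.88/3.36 = 0.609 km.

0.609 km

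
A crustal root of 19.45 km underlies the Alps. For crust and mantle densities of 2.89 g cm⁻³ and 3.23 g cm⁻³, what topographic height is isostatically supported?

2.29 km

Isostatic balance requires: ρ_c h = (ρ_m − ρ_c) r.
h = r (ρ_m − ρ_c) / ρ_c = 19.45 km × (3.23 − 2.89) / 2.89 = 2.29 km.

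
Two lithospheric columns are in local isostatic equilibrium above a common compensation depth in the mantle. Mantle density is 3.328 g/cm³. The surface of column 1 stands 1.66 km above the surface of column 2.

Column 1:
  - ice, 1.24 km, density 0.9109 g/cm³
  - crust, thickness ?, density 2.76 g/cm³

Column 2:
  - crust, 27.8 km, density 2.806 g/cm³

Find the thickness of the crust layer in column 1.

30 km

Take the compensation level at the base of the deeper column (depth z_c below the surface of column 1) and equate Σ ρ_i t_i down to z_c; mantle fills any gap and the z_c terms cancel.
Column 1: 1.24×0.9109 + x×2.76 + (z_c − 1.24 − x)×3.328
Column 2: 1.66×0 + 27.8×2.806 + (z_c − 1.66 − 27.8)×3.328
The z_c×3.328 term appears on both sides and cancels. Collect the known terms of each column as K = Σ(ρt)_known − 3.328 × (depth of known layers): K_1 = 1.129516 − 3.328×1.24 = −2.997204; K_2 = 78.0068 − 3.328×(1.66 + 27.8) = −20.03608.
Balance: K_1 − x×(3.328 − 2.76) = K_2, so x = (K_1 − K_2)/(3.328 − 2.76) = 17.0389/0.568 = 30 km.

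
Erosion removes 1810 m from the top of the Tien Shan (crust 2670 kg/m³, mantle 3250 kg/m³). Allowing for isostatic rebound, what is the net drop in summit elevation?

323 m

Rebound u = e ρ_c/ρ_m = 1810 m × 2670/3250 = 1487 m.
Net surface drop = e − u = 1810 m − 1487 m = e (ρ_m − ρ_c)/ρ_m = 323 m.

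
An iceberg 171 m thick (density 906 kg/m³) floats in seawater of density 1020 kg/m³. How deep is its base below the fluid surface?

Draft d = t ρ_obj/ρ_fluid = 171 m × 906/1020 = 152 m.

152 m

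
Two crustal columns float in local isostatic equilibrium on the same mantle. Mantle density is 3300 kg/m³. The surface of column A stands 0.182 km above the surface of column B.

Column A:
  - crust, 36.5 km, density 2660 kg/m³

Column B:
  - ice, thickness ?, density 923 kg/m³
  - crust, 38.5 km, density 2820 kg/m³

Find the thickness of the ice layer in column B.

1.8 km

Take the compensation level at the base of the deeper column (depth z_c below the surface of column A) and equate Σ ρ_i t_i down to z_c; mantle fills any gap and the z_c terms cancel.
Column A: 36.5×2660 + (z_c − 36.5)×3300
Column B: 0.182×0 + x×923 + 38.5×2820 + (z_c − 0.182 − 38.5 − x)×3300
The z_c×3300 term appears on both sides and cancels. Collect the known terms of each column as K = Σ(ρt)_known − 3300 × (depth of known layers): K_A = 97090 − 3300×36.5 = −23360; K_B = 108570 − 3300×(0.182 + 38.5) = −19080.6.
Balance: K_A = K_B − x×(3300 − 923), so x = (K_B − K_A)/(3300 − 923) = 4279.4/2377 = 1.8 km.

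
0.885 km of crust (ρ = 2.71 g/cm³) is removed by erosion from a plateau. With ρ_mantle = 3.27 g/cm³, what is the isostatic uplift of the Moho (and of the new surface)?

0.733 km

Unloading: uplift u = e ρ_c/ρ_m = 0.885 km × 2.71/3.27 = 0.733 km.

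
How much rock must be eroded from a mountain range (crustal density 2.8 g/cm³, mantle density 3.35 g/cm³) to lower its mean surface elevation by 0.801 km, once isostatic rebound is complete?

4.88 km

Net drop Δ = e − u = e − e ρ_c/ρ_m = e (ρ_m − ρ_c)/ρ_m.
e = Δ ρ_m/(ρ_m − ρ_c) = 0.801 km × 3.35/0.55 = 4.88 km.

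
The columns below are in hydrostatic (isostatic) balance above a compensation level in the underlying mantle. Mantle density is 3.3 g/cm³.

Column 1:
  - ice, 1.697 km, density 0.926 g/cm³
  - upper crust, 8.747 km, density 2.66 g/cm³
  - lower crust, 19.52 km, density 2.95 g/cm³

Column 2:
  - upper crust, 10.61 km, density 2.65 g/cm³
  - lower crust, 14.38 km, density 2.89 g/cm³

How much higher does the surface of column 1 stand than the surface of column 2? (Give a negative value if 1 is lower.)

For any compensation level in the mantle, the mantle terms cancel and isostasy reduces to e = (Σt_1 − Σt_2) − (Σ(ρt)_1 − Σ(ρt)_2) / ρ_m.
Σt_1 = 29.964 km; Σt_2 = 24.99 km; Σ(ρt)_1 = 82.422442; Σ(ρt)_2 = 69.6747 (in km·g/cm³).
e = (29.964 − 24.99) − (82.422442 − 69.6747) / 3.3 = 1.11 km.

1.11 km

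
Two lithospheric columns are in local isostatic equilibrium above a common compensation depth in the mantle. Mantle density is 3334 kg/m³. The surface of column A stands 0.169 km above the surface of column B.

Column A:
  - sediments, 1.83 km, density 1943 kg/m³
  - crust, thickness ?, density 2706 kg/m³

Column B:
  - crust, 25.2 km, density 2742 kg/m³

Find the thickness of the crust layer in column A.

20.6 km

Take the compensation level at the base of the deeper column (depth z_c below the surface of column A) and equate Σ ρ_i t_i down to z_c; mantle fills any gap and the z_c terms cancel.
Column A: 1.83×1943 + x×2706 + (z_c − 1.83 − x)×3334
Column B: 0.169×0 + 25.2×2742 + (z_c − 0.169 − 25.2)×3334
The z_c×3334 term appears on both sides and cancels. Collect the known terms of each column as K = Σ(ρt)_known − 3334 × (depth of known layers): K_A = 3555.69 − 3334×1.83 = −2545.53; K_B = 69098.4 − 3334×(0.169 + 25.2) = −15481.846.
Balance: K_A − x×(3334 − 2706) = K_B, so x = (K_A − K_B)/(3334 − 2706) = 12936.3/628 = 20.6 km.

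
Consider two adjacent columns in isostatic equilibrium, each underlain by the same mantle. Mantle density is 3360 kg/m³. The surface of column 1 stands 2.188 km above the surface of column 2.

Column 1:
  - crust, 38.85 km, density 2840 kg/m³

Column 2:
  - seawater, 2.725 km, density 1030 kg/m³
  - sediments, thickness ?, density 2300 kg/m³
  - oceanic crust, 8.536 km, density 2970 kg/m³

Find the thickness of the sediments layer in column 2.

Take the compensation level at the base of the deeper column (depth z_c below the surface of column 1) and equate Σ ρ_i t_i down to z_c; mantle fills any gap and the z_c terms cancel.
Column 1: 38.85×2840 + (z_c − 38.85)×3360
Column 2: 2.188×0 + 2.725×1030 + x×2300 + 8.536×2970 + (z_c − 2.188 − 11.261 − x)×3360
The z_c×3360 term appears on both sides and cancels. Collect the known terms of each column as K = Σ(ρt)_known − 3360 × (depth of known layers): K_1 = 110334 − 3360×38.85 = −20202; K_2 = 28158.67 − 3360×(2.188 + 11.261) = −17029.97.
Balance: K_1 = K_2 − x×(3360 − 2300), so x = (K_2 − K_1)/(3360 − 2300) = 3172.03/1060 = 2.99 km.

2.99 km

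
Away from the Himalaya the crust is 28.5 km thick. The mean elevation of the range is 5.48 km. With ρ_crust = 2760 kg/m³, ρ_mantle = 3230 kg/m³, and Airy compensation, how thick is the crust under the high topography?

Root depth r = h ρ_c / (ρ_m − ρ_c) = 5.48 km × 2760 / 470 = 32.18 km.
Total thickness = T + h + r = 28.5 km + 5.48 km + 32.18 km = 66.2 km.

66.2 km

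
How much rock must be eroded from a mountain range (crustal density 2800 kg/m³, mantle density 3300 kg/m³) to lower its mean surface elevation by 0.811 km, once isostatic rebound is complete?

5.35 km

Net drop Δ = e − u = e − e ρ_c/ρ_m = e (ρ_m − ρ_c)/ρ_m.
e = Δ ρ_m/(ρ_m − ρ_c) = 0.811 km × 3300/500 = 5.35 km.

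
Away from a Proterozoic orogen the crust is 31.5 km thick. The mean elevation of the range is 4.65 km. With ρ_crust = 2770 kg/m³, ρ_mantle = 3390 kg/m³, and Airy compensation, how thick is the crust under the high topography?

Root depth r = h ρ_c / (ρ_m − ρ_c) = 4.65 km × 2770 / 620 = 20.77 km.
Total thickness = T + h + r = 31.5 km + 4.65 km + 20.77 km = 56.9 km.

56.9 km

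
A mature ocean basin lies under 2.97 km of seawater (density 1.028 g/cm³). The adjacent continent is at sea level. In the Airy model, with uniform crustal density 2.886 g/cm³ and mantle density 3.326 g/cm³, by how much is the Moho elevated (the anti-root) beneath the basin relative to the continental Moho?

In Airy isostatic equilibrium: replacing crust with seawater at the top is compensated by replacing crust with mantle at the base: d (ρ_c − ρ_w) = a (ρ_m − ρ_c).
a = d (ρ_c − ρ_w)/(ρ_m − ρ_c) = 2.97 km × 1.858/0.44 = 12.5 km.

12.5 km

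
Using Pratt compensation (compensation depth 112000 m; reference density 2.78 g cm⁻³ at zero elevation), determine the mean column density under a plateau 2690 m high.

2.71 g cm⁻³

Pratt balance: ρ_ref D = ρ (D + h).
ρ = ρ_ref D/(D + h) = 2.78 × 112000 m/(112000 m + 2690 m) = 2.71 g cm⁻³.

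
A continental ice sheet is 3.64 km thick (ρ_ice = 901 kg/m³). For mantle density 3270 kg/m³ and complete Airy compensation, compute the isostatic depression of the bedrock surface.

For local isostatic compensation: the ice load ρ_ice t is balanced by mantle displaced below, ρ_m s.
s = t ρ_ice / ρ_m = 3.64 km × 901/3270 = 1 km.

1 km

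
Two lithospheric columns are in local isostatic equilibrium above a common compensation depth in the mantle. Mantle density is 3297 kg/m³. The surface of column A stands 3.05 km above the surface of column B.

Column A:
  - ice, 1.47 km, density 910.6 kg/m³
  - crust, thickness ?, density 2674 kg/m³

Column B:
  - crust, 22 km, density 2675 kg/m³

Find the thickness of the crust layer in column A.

32.5 km

Take the compensation level at the base of the deeper column (depth z_c below the surface of column A) and equate Σ ρ_i t_i down to z_c; mantle fills any gap and the z_c terms cancel.
Column A: 1.47×910.6 + x×2674 + (z_c − 1.47 − x)×3297
Column B: 3.05×0 + 22×2675 + (z_c − 3.05 − 22)×3297
The z_c×3297 term appears on both sides and cancels. Collect the known terms of each column as K = Σ(ρt)_known − 3297 × (depth of known layers): K_A = 1338.582 − 3297×1.47 = −3508.008; K_B = 58850 − 3297×(3.05 + 22) = −23739.85.
Balance: K_A − x×(3297 − 2674) = K_B, so x = (K_A − K_B)/(3297 − 2674) = 20231.8/623 = 32.5 km.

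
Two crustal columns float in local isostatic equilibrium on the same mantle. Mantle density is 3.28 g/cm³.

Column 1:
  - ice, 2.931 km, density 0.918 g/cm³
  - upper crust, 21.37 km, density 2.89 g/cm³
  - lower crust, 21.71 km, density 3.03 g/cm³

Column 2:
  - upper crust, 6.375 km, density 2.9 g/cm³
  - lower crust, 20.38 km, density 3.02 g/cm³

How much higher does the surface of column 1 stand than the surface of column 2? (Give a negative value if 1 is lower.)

3.95 km

For any compensation level in the mantle, the mantle terms cancel and isostasy reduces to e = (Σt_1 − Σt_2) − (Σ(ρt)_1 − Σ(ρt)_2) / ρ_m.
Σt_1 = 46.011 km; Σt_2 = 26.755 km; Σ(ρt)_1 = 130.231258; Σ(ρt)_2 = 80.0351 (in km·g/cm³).
e = (46.011 − 26.755) − (130.231258 − 80.0351) / 3.28 = 3.95 km.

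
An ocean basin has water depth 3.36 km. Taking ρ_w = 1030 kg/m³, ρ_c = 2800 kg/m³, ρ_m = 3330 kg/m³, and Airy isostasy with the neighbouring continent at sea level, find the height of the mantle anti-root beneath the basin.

11.2 km

By Archimedes' principle applied to the lithosphere: replacing crust with seawater at the top is compensated by replacing crust with mantle at the base: d (ρ_c − ρ_w) = a (ρ_m − ρ_c).
a = d (ρ_c − ρ_w)/(ρ_m − ρ_c) = 3.36 km × 1770/530 = 11.2 km.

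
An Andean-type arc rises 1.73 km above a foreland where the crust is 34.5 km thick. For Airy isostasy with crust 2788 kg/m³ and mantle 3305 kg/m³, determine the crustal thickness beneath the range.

45.6 km

Root depth r = h ρ_c / (ρ_m − ρ_c) = 1.73 km × 2788 / 517 = 9.329 km.
Total thickness = T + h + r = 34.5 km + 1.73 km + 9.329 km = 45.6 km.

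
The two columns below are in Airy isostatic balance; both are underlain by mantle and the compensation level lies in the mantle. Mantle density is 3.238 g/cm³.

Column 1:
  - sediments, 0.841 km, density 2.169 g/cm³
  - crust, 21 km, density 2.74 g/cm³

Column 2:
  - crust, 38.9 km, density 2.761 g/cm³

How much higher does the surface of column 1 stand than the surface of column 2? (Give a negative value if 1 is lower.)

−2.22 km

For any compensation level in the mantle, the mantle terms cancel and isostasy reduces to e = (Σt_1 − Σt_2) − (Σ(ρt)_1 − Σ(ρt)_2) / ρ_m.
Σt_1 = 21.841 km; Σt_2 = 38.9 km; Σ(ρt)_1 = 59.364129; Σ(ρt)_2 = 107.4029 (in km·g/cm³).
e = (21.841 − 38.9) − (59.364129 − 107.4029) / 3.238 = −2.22 km.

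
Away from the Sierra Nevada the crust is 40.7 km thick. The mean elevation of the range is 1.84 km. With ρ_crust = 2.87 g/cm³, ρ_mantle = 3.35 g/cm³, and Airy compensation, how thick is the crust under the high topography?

Root depth r = h ρ_c / (ρ_m − ρ_c) = 1.84 km × 2.87 / 0.48 = 11 km.
Total thickness = T + h + r = 40.7 km + 1.84 km + 11 km = 53.5 km.

53.5 km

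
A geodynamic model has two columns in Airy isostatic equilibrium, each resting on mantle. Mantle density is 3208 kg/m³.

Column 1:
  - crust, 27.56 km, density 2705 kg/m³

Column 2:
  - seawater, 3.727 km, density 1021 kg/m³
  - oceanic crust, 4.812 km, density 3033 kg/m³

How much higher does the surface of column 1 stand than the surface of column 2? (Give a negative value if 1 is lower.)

1.52 km

For any compensation level in the mantle, the mantle terms cancel and isostasy reduces to e = (Σt_1 − Σt_2) − (Σ(ρt)_1 − Σ(ρt)_2) / ρ_m.
Σt_1 = 27.56 km; Σt_2 = 8.539 km; Σ(ρt)_1 = 74549.8; Σ(ρt)_2 = 18400.063 (in km·kg/m³).
e = (27.56 − 8.539) − (74549.8 − 18400.063) / 3208 = 1.52 km.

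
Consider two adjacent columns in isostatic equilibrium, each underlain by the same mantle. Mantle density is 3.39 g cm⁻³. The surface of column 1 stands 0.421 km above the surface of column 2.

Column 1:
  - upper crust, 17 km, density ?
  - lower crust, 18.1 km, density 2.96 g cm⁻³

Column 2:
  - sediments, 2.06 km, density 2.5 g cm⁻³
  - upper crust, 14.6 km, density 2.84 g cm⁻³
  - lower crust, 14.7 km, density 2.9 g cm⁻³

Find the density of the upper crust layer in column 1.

Take the compensation level at the base of the deeper column (depth z_c below the surface of column 1) and equate Σ ρ_i t_i down to z_c; mantle fills any gap and the z_c terms cancel.
Column 1: 17×ρ + 18.1×2.96 + (z_c − 35.1)×3.39
Column 2: 0.421×0 + 2.06×2.5 + 14.6×2.84 + 14.7×2.9 + (z_c − 0.421 − 31.36)×3.39
The z_c×3.39 term appears on both sides and cancels. Collect the known terms of each column as K = Σ(ρt)_known − 3.39 × (depth of known layers): K_1 = 53.576 − 3.39×35.1 = −65.413; K_2 = 89.244 − 3.39×(0.421 + 31.36) = −18.49359.
Balance: K_1 + 17×ρ = K_2, so ρ = (K_2 − K_1)/17 = 46.9194/17 = 2.76 g cm⁻³.

2.76 g cm⁻³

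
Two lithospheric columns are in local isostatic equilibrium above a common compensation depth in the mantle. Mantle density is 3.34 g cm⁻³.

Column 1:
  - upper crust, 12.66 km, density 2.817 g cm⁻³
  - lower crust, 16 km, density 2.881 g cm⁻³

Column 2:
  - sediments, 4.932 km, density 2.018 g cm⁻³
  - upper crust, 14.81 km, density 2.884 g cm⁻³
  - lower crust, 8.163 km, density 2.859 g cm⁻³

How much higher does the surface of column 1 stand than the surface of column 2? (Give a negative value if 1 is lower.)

For any compensation level in the mantle, the mantle terms cancel and isostasy reduces to e = (Σt_1 − Σt_2) − (Σ(ρt)_1 − Σ(ρt)_2) / ρ_m.
Σt_1 = 28.66 km; Σt_2 = 27.905 km; Σ(ρt)_1 = 81.75922; Σ(ρt)_2 = 76.002833 (in km·g cm⁻³).
e = (28.66 − 27.905) − (81.75922 − 76.002833) / 3.34 = −0.968 km.

−0.968 km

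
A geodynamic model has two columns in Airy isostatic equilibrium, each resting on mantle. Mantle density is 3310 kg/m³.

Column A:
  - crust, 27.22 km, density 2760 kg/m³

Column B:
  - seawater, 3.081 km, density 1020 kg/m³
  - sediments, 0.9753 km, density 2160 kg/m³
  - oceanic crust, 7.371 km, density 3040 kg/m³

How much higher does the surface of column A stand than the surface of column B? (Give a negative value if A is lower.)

For any compensation level in the mantle, the mantle terms cancel and isostasy reduces to e = (Σt_A − Σt_B) − (Σ(ρt)_A − Σ(ρt)_B) / ρ_m.
Σt_A = 27.22 km; Σt_B = 11.4273 km; Σ(ρt)_A = 75127.2; Σ(ρt)_B = 27657.108 (in km·kg/m³).
e = (27.22 − 11.4273) − (75127.2 − 27657.108) / 3310 = 1.45 km.

1.45 km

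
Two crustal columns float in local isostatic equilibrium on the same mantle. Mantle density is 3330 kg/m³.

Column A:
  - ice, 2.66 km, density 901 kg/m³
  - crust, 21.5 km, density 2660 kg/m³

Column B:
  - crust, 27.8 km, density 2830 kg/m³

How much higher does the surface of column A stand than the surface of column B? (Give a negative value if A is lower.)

For any compensation level in the mantle, the mantle terms cancel and isostasy reduces to e = (Σt_A − Σt_B) − (Σ(ρt)_A − Σ(ρt)_B) / ρ_m.
Σt_A = 24.16 km; Σt_B = 27.8 km; Σ(ρt)_A = 59586.66; Σ(ρt)_B = 78674 (in km·kg/m³).
e = (24.16 − 27.8) − (59586.66 − 78674) / 3330 = 2.09 km.

2.09 km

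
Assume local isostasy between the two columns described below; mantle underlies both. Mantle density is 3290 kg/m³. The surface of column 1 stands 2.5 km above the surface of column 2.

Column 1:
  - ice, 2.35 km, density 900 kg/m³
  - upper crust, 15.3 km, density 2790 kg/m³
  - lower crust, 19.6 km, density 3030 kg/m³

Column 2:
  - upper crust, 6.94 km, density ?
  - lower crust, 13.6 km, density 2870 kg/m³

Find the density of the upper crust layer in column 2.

2650 kg/m³

Take the compensation level at the base of the deeper column (depth z_c below the surface of column 1) and equate Σ ρ_i t_i down to z_c; mantle fills any gap and the z_c terms cancel.
Column 1: 2.35×900 + 15.3×2790 + 19.6×3030 + (z_c − 37.25)×3290
Column 2: 2.5×0 + 6.94×ρ + 13.6×2870 + (z_c − 2.5 − 20.54)×3290
The z_c×3290 term appears on both sides and cancels. Collect the known terms of each column as K = Σ(ρt)_known − 3290 × (depth of known layers): K_1 = 104190 − 3290×37.25 = −18362.5; K_2 = 39032 − 3290×(2.5 + 20.54) = −36769.6.
Balance: K_1 = K_2 + 6.94×ρ, so ρ = (K_1 − K_2)/6.94 = 18407.1/6.94 = 2650 kg/m³.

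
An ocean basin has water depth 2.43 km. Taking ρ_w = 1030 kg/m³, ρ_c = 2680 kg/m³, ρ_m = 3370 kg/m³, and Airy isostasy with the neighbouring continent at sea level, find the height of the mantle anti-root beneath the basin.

For local isostatic compensation: replacing crust with seawater at the top is compensated by replacing crust with mantle at the base: d (ρ_c − ρ_w) = a (ρ_m − ρ_c).
a = d (ρ_c − ρ_w)/(ρ_m − ρ_c) = 2.43 km × 1650/690 = 5.81 km.

5.81 km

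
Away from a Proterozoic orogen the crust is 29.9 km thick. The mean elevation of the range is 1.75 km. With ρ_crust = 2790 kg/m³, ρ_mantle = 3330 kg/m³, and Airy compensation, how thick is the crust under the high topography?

Root depth r = h ρ_c / (ρ_m − ρ_c) = 1.75 km × 2790 / 540 = 9.042 km.
Total thickness = T + h + r = 29.9 km + 1.75 km + 9.042 km = 40.7 km.

40.7 km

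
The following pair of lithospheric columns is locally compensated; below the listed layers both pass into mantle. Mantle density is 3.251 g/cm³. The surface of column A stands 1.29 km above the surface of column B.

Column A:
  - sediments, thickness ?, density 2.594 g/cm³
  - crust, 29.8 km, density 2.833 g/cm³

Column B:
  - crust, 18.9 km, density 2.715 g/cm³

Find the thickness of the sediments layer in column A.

2.84 km

Take the compensation level at the base of the deeper column (depth z_c below the surface of column A) and equate Σ ρ_i t_i down to z_c; mantle fills any gap and the z_c terms cancel.
Column A: x×2.594 + 29.8×2.833 + (z_c − 29.8 − x)×3.251
Column B: 1.29×0 + 18.9×2.715 + (z_c − 1.29 − 18.9)×3.251
The z_c×3.251 term appears on both sides and cancels. Collect the known terms of each column as K = Σ(ρt)_known − 3.251 × (depth of known layers): K_A = 84.4234 − 3.251×29.8 = −12.4564; K_B = 51.3135 − 3.251×(1.29 + 18.9) = −14.32419.
Balance: K_A − x×(3.251 − 2.594) = K_B, so x = (K_A − K_B)/(3.251 − 2.594) = 1.86779/0.657 = 2.84 km.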